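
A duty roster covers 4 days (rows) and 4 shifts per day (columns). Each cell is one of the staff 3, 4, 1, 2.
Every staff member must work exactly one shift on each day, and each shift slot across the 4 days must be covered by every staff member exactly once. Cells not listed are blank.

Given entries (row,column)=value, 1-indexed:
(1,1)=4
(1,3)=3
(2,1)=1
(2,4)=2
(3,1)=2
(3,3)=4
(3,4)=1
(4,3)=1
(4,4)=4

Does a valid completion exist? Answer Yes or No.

No

Day 1, shift 4: day 1 together with shift 4 already contain {3, 4, 1, 2} — every symbol — so nothing can go there. The grid has no valid completion.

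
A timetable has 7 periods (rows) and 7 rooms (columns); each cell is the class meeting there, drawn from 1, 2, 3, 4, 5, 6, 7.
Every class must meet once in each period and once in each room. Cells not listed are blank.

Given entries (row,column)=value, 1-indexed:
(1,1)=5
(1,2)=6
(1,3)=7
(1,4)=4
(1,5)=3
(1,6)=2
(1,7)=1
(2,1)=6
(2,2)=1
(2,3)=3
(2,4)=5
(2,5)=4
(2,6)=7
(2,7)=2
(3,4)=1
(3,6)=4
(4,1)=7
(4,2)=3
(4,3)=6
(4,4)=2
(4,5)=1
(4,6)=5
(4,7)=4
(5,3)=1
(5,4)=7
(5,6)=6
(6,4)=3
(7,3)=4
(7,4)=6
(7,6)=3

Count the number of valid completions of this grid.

Period 3, room 1: eliminating its period and room leaves {2, 3}.
Period 3, room 2: eliminating its period and room leaves {2, 5, 7}.
Period 3, room 3: eliminating its period and room leaves {2, 5}.
Period 3, room 5: eliminating its period and room leaves {2, 5, 6, 7}.
Period 3, room 7: eliminating its period and room leaves {3, 5, 6, 7}.
Period 5, room 1: eliminating its period and room leaves {2, 3, 4}.
Period 5, room 2: eliminating its period and room leaves {2, 4, 5}.
Period 5, room 5: eliminating its period and room leaves {2, 5}.
Period 5, room 7: eliminating its period and room leaves {3, 5}.
Period 6, room 1: eliminating its period and room leaves {1, 2, 4}.
Period 6, room 2: eliminating its period and room leaves {2, 4, 5, 7}.
Period 6, room 3: eliminating its period and room leaves {2, 5}.
Period 6, room 5: eliminating its period and room leaves {2, 5, 6, 7}.
Period 6, room 6: eliminating its period and room leaves {1}.
Period 6, room 7: eliminating its period and room leaves {5, 6, 7}.
Period 7, room 1: eliminating its period and room leaves {1, 2}.
Period 7, room 2: eliminating its period and room leaves {2, 5, 7}.
Period 7, room 5: eliminating its period and room leaves {2, 5, 7}.
Period 7, room 7: eliminating its period and room leaves {5, 7}.
Enumerating the assignments across these blanks that avoid any period or room repeat gives 14 completions.

14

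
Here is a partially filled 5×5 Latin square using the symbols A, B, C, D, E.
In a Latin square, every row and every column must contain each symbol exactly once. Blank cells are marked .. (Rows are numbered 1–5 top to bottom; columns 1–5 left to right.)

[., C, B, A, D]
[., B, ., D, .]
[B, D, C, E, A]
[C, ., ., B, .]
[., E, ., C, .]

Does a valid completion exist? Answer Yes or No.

Yes

No row or column among the givens repeats a symbol, and propagating forced cells runs into no contradiction.
One valid completion exists (for instance, E C B A D / A B E D C / B D C E A / C A D B E / D E A C B).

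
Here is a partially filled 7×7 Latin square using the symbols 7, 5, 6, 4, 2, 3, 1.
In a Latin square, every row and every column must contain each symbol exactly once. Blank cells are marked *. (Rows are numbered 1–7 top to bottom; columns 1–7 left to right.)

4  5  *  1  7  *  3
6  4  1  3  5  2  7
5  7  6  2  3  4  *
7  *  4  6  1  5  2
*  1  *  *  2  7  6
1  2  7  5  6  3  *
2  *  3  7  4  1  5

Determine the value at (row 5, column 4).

Row 5 already has {7, 6, 2, 1} and column 4 already has {7, 5, 6, 2, 3, 1}, so row 5, column 4 must be 4.

4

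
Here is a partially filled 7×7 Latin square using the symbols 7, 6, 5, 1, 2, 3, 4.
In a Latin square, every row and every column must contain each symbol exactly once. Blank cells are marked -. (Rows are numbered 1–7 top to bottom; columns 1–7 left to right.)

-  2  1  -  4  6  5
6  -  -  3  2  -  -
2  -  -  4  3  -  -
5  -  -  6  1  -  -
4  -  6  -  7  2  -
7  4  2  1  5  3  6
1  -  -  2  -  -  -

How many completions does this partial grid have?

Row 1, column 1: eliminating its row and column leaves {3}.
Row 1, column 4: eliminating its row and column leaves {7}.
Row 2, column 2: eliminating its row and column leaves {7, 5, 1}.
Row 2, column 3: eliminating its row and column leaves {7, 5, 4}.
Row 2, column 6: eliminating its row and column leaves {7, 5, 1, 4}.
Row 2, column 7: eliminating its row and column leaves {7, 1, 4}.
Row 3, column 2: eliminating its row and column leaves {7, 6, 5, 1}.
Row 3, column 3: eliminating its row and column leaves {7, 5}.
Row 3, column 6: eliminating its row and column leaves {7, 5, 1}.
Row 3, column 7: eliminating its row and column leaves {7, 1}.
Row 4, column 2: eliminating its row and column leaves {7, 3}.
Row 4, column 3: eliminating its row and column leaves {7, 3, 4}.
Row 4, column 6: eliminating its row and column leaves {7, 4}.
Row 4, column 7: eliminating its row and column leaves {7, 2, 3, 4}.
Row 5, column 2: eliminating its row and column leaves {5, 1, 3}.
Row 5, column 4: eliminating its row and column leaves {5}.
Row 5, column 7: eliminating its row and column leaves {1, 3}.
Row 7, column 2: eliminating its row and column leaves {7, 6, 5, 3}.
Row 7, column 3: eliminating its row and column leaves {7, 5, 3, 4}.
Row 7, column 5: eliminating its row and column leaves {6}.
Row 7, column 6: eliminating its row and column leaves {7, 5, 4}.
Row 7, column 7: eliminating its row and column leaves {7, 3, 4}.
Enumerating the assignments across these blanks that avoid any row or column repeat gives 10 completions.

10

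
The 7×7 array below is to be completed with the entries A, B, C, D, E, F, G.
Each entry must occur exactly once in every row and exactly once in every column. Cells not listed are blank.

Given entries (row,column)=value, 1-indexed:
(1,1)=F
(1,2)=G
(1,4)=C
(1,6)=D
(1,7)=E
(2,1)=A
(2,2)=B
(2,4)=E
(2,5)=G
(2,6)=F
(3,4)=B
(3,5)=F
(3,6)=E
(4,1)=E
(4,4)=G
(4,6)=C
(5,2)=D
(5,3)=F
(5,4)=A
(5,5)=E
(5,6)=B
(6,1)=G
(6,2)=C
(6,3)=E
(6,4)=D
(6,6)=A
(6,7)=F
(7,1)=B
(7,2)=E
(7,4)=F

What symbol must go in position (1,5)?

Row 3, column 2: row 3 has {B, E, F} and column 2 has {B, C, D, E, G}, leaving only A.
Row 4, column 2: row 4 has {C, E, G} and column 2 has {A, B, C, D, E, G}, leaving only F.
Row 5, column 1: row 5 has {A, B, D, E, F} and column 1 has {A, B, E, F, G}, leaving only C.
Row 3, column 1: row 3 has {A, B, E, F} and column 1 has {A, B, C, E, F, G}, leaving only D.
Row 5, column 7: row 5 has {A, B, C, D, E, F} and column 7 has {E, F}, leaving only G.
Row 3, column 7: row 3 has {A, B, D, E, F} and column 7 has {E, F, G}, leaving only C.
Row 2, column 7: row 2 has {A, B, E, F, G} and column 7 has {C, E, F, G}, leaving only D.
Row 2, column 3: row 2 has {A, B, D, E, F, G} and column 3 has {E, F}, leaving only C.
Row 3, column 3: row 3 has {A, B, C, D, E, F} and column 3 has {C, E, F}, leaving only G.
Row 6, column 5: row 6 has {A, C, D, E, F, G} and column 5 has {E, F, G}, leaving only B.
Row 1 already has {C, D, E, F, G} and column 5 already has {B, E, F, G}, so row 1, column 5 must be A.

A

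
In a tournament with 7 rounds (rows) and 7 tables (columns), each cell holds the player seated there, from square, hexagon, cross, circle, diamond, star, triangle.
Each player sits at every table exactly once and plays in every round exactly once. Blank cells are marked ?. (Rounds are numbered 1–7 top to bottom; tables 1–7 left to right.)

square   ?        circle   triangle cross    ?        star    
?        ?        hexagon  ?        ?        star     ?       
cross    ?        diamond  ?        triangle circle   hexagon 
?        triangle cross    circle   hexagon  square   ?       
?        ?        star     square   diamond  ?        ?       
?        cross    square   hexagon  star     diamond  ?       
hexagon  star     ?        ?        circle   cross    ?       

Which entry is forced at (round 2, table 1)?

Round 1, table 6: round 1 has {square, cross, circle, star, triangle} and table 6 has {square, cross, circle, diamond, star}, leaving only hexagon.
Round 1, table 2: round 1 has {square, hexagon, cross, circle, star, triangle} and table 2 has {cross, star, triangle}, leaving only diamond.
Round 2, table 5: round 2 has {hexagon, star} and table 5 has {hexagon, cross, circle, diamond, star, triangle}, leaving only square.
Round 2, table 2: round 2 has {square, hexagon, star} and table 2 has {cross, diamond, star, triangle}, leaving only circle.
Round 3, table 2: round 3 has {hexagon, cross, circle, diamond, triangle} and table 2 has {cross, circle, diamond, star, triangle}, leaving only square.
Round 3, table 4: round 3 has {square, hexagon, cross, circle, diamond, triangle} and table 4 has {square, hexagon, circle, triangle}, leaving only star.
Round 4, table 7: round 4 has {square, hexagon, cross, circle, triangle} and table 7 has {hexagon, star}, leaving only diamond.
Round 4, table 1: round 4 has {square, hexagon, cross, circle, diamond, triangle} and table 1 has {square, hexagon, cross}, leaving only star.
Round 5, table 2: round 5 has {square, diamond, star} and table 2 has {square, cross, circle, diamond, star, triangle}, leaving only hexagon.
Round 5, table 6: round 5 has {square, hexagon, diamond, star} and table 6 has {square, hexagon, cross, circle, diamond, star}, leaving only triangle.
Round 5, table 1: round 5 has {square, hexagon, diamond, star, triangle} and table 1 has {square, hexagon, cross, star}, leaving only circle.
Round 5, table 7: round 5 has {square, hexagon, circle, diamond, star, triangle} and table 7 has {hexagon, diamond, star}, leaving only cross.
Round 2, table 7: round 2 has {square, hexagon, circle, star} and table 7 has {hexagon, cross, diamond, star}, leaving only triangle.
Round 2 already has {square, hexagon, circle, star, triangle} and table 1 already has {square, hexagon, cross, circle, star}, so round 2, table 1 must be diamond.

diamond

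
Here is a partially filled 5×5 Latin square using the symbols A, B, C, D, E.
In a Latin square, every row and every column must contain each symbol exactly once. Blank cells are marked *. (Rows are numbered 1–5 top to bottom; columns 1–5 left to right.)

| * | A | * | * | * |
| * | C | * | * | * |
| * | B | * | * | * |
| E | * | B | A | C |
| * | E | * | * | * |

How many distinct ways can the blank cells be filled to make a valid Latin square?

56

Row 1, column 1: eliminating its row and column leaves {B, C, D}.
Row 1, column 3: eliminating its row and column leaves {C, D, E}.
Row 1, column 4: eliminating its row and column leaves {B, C, D, E}.
Row 1, column 5: eliminating its row and column leaves {B, D, E}.
Row 2, column 1: eliminating its row and column leaves {A, B, D}.
Row 2, column 3: eliminating its row and column leaves {A, D, E}.
Row 2, column 4: eliminating its row and column leaves {B, D, E}.
Row 2, column 5: eliminating its row and column leaves {A, B, D, E}.
Row 3, column 1: eliminating its row and column leaves {A, C, D}.
Row 3, column 3: eliminating its row and column leaves {A, C, D, E}.
Row 3, column 4: eliminating its row and column leaves {C, D, E}.
Row 3, column 5: eliminating its row and column leaves {A, D, E}.
Row 4, column 2: eliminating its row and column leaves {D}.
Row 5, column 1: eliminating its row and column leaves {A, B, C, D}.
Row 5, column 3: eliminating its row and column leaves {A, C, D}.
Row 5, column 4: eliminating its row and column leaves {B, C, D}.
Row 5, column 5: eliminating its row and column leaves {A, B, D}.
Enumerating the assignments across these blanks that avoid any row or column repeat gives 56 completions.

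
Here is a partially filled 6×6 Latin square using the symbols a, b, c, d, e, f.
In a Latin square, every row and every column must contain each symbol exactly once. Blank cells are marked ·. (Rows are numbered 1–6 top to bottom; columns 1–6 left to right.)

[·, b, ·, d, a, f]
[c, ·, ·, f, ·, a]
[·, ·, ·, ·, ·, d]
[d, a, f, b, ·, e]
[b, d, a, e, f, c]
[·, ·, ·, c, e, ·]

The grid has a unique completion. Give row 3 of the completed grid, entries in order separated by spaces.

f c e a b d

Row 3, column 4: row 3 has {d} and column 4 has {b, c, d, e, f}, leaving only a.
Row 1, column 1: row 1 has {a, b, d, f} and column 1 has {b, c, d}, leaving only e.
Row 3, column 1: row 3 has {a, d} and column 1 has {b, c, d, e}, leaving only f.
Row 1, column 3: row 1 has {a, b, d, e, f} and column 3 has {a, f}, leaving only c.
Row 2, column 2: row 2 has {a, c, f} and column 2 has {a, b, d}, leaving only e.
Row 3, column 2: row 3 has {a, d, f} and column 2 has {a, b, d, e}, leaving only c.
Row 3, column 5: row 3 has {a, c, d, f} and column 5 has {a, e, f}, leaving only b.
Row 3, column 3: row 3 has {a, b, c, d, f} and column 3 has {a, c, f}, leaving only e.
So row 3 reads: f c e a b d.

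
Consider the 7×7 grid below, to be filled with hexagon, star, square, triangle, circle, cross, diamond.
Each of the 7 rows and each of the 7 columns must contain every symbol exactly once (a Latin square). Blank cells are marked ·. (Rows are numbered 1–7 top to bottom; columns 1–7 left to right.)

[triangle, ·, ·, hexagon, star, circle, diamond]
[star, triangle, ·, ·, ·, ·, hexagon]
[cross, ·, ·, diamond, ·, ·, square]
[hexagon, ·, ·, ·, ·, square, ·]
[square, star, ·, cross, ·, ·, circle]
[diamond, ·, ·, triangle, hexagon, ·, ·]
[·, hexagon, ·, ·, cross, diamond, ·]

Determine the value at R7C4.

square

Row 2, column 6: row 2 has {hexagon, star, triangle} and column 6 has {square, circle, diamond}, leaving only cross.
Row 3, column 2: row 3 has {square, cross, diamond} and column 2 has {hexagon, star, triangle}, leaving only circle.
Row 3, column 5: row 3 has {square, circle, cross, diamond} and column 5 has {hexagon, star, cross}, leaving only triangle.
Row 5, column 5: row 5 has {star, square, circle, cross} and column 5 has {hexagon, star, triangle, cross}, leaving only diamond.
Row 4, column 5: row 4 has {hexagon, square} and column 5 has {hexagon, star, triangle, cross, diamond}, leaving only circle.
Row 2, column 5: row 2 has {hexagon, star, triangle, cross} and column 5 has {hexagon, star, triangle, circle, cross, diamond}, leaving only square.
Row 2, column 4: row 2 has {hexagon, star, square, triangle, cross} and column 4 has {hexagon, triangle, cross, diamond}, leaving only circle.
Row 2, column 3: row 2 has {hexagon, star, square, triangle, circle, cross} and column 3 has {}, leaving only diamond.
Row 4, column 4: row 4 has {hexagon, square, circle} and column 4 has {hexagon, triangle, circle, cross, diamond}, leaving only star.
Row 7 already has {hexagon, cross, diamond} and column 4 already has {hexagon, star, triangle, circle, cross, diamond}, so row 7, column 4 must be square.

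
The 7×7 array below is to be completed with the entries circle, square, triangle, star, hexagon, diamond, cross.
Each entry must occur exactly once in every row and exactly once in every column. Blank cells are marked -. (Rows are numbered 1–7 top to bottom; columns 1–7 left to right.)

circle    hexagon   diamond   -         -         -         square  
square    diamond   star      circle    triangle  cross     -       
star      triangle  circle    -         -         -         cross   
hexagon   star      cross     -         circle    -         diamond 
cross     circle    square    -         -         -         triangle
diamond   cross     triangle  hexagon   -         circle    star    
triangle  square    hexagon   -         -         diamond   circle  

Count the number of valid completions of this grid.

3

Row 1, column 4: eliminating its row and column leaves {triangle, star, cross}.
Row 1, column 5: eliminating its row and column leaves {star, cross}.
Row 1, column 6: eliminating its row and column leaves {triangle, star}.
Row 2, column 7: eliminating its row and column leaves {hexagon}.
Row 3, column 4: eliminating its row and column leaves {square, diamond}.
Row 3, column 5: eliminating its row and column leaves {square, hexagon, diamond}.
Row 3, column 6: eliminating its row and column leaves {square, hexagon}.
Row 4, column 4: eliminating its row and column leaves {square, triangle}.
Row 4, column 6: eliminating its row and column leaves {square, triangle}.
Row 5, column 4: eliminating its row and column leaves {star, diamond}.
Row 5, column 5: eliminating its row and column leaves {star, hexagon, diamond}.
Row 5, column 6: eliminating its row and column leaves {star, hexagon}.
Row 6, column 5: eliminating its row and column leaves {square}.
Row 7, column 4: eliminating its row and column leaves {star, cross}.
Row 7, column 5: eliminating its row and column leaves {star, cross}.
Enumerating the assignments across these blanks that avoid any row or column repeat gives 3 completions.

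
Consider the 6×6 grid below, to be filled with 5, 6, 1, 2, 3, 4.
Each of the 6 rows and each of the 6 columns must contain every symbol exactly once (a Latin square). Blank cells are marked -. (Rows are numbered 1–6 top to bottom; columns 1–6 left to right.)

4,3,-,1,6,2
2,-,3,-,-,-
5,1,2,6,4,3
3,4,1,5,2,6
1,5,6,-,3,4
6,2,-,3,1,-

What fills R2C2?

6

Row 2 already has {2, 3} and column 2 already has {5, 1, 2, 3, 4}, so row 2, column 2 must be 6.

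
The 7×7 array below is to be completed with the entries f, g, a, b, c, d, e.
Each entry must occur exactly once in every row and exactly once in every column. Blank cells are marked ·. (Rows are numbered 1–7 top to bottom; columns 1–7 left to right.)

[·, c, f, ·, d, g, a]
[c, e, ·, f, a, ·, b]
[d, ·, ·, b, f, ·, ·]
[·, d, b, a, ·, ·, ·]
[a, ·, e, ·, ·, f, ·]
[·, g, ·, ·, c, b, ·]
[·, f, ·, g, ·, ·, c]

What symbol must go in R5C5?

g

Row 1, column 4: row 1 has {f, g, a, c, d} and column 4 has {f, g, a, b}, leaving only e.
Row 1, column 1: row 1 has {f, g, a, c, d, e} and column 1 has {a, c, d}, leaving only b.
Row 2, column 6: row 2 has {f, a, b, c, e} and column 6 has {f, g, b}, leaving only d.
Row 2, column 3: row 2 has {f, a, b, c, d, e} and column 3 has {f, b, e}, leaving only g.
Row 3, column 2: row 3 has {f, b, d} and column 2 has {f, g, c, d, e}, leaving only a.
Row 3, column 3: row 3 has {f, a, b, d} and column 3 has {f, g, b, e}, leaving only c.
Row 3, column 6: row 3 has {f, a, b, c, d} and column 6 has {f, g, b, d}, leaving only e.
Row 3, column 7: row 3 has {f, a, b, c, d, e} and column 7 has {a, b, c}, leaving only g.
Row 4, column 6: row 4 has {a, b, d} and column 6 has {f, g, b, d, e}, leaving only c.
Row 5, column 2: row 5 has {f, a, e} and column 2 has {f, g, a, c, d, e}, leaving only b.
Row 5 already has {f, a, b, e} and column 5 already has {f, a, c, d}, so row 5, column 5 must be g.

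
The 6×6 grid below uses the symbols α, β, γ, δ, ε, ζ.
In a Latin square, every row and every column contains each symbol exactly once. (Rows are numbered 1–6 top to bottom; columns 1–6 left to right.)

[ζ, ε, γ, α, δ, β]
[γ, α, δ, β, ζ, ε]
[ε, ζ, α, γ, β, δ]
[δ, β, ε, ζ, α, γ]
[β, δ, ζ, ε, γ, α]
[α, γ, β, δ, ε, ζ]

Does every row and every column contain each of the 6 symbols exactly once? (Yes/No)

Yes

Each row is a permutation of the 6 symbols, and so is each column.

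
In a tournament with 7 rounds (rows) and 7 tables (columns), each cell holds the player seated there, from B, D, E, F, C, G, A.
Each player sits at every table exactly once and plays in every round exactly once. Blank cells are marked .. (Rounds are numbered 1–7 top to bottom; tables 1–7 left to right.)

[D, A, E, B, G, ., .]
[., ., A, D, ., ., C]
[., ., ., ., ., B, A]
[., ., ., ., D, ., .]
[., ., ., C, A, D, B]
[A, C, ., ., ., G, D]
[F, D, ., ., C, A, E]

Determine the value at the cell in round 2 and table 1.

G

Round 1, table 7: round 1 has {B, D, E, G, A} and table 7 has {B, D, E, C, A}, leaving only F.
Round 1, table 6: round 1 has {B, D, E, F, G, A} and table 6 has {B, D, G, A}, leaving only C.
Round 4, table 7: round 4 has {D} and table 7 has {B, D, E, F, C, A}, leaving only G.
Round 7, table 4: round 7 has {D, E, F, C, A} and table 4 has {B, D, C}, leaving only G.
Round 7, table 3: round 7 has {D, E, F, C, G, A} and table 3 has {E, A}, leaving only B.
Round 6, table 3: round 6 has {D, C, G, A} and table 3 has {B, E, A}, leaving only F.
Round 4, table 3: round 4 has {D, G} and table 3 has {B, E, F, A}, leaving only C.
Round 5, table 3: round 5 has {B, D, C, A} and table 3 has {B, E, F, C, A}, leaving only G.
Round 3, table 3: round 3 has {B, A} and table 3 has {B, E, F, C, G, A}, leaving only D.
Round 5, table 1: round 5 has {B, D, C, G, A} and table 1 has {D, F, A}, leaving only E.
Round 4, table 1: round 4 has {D, C, G} and table 1 has {D, E, F, A}, leaving only B.
Round 2 already has {D, C, A} and table 1 already has {B, D, E, F, A}, so round 2, table 1 must be G.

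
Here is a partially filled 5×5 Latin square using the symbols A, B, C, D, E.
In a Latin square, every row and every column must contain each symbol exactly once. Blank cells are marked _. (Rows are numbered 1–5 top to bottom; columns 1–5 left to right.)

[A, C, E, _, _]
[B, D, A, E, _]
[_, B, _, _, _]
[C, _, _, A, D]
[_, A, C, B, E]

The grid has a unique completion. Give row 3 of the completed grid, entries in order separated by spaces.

Row 3, column 3: row 3 has {B} and column 3 has {A, C, E}, leaving only D.
Row 3, column 1: row 3 has {B, D} and column 1 has {A, B, C}, leaving only E.
Row 3, column 4: row 3 has {B, D, E} and column 4 has {A, B, E}, leaving only C.
Row 3, column 5: row 3 has {B, C, D, E} and column 5 has {D, E}, leaving only A.
So row 3 reads: E B D C A.

E B D C A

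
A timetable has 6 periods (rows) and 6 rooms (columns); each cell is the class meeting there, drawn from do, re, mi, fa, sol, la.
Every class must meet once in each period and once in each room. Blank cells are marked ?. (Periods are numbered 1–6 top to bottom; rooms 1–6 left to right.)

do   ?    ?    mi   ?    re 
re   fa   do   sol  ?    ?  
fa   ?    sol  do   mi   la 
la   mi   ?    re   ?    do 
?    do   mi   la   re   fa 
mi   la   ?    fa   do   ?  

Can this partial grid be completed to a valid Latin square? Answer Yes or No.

No period or room among the givens repeats a symbol, and propagating forced cells runs into no contradiction.
One valid completion exists (for instance, do sol la mi fa re / re fa do sol la mi / fa re sol do mi la / la mi fa re sol do / sol do mi la re fa / mi la re fa do sol).

Yes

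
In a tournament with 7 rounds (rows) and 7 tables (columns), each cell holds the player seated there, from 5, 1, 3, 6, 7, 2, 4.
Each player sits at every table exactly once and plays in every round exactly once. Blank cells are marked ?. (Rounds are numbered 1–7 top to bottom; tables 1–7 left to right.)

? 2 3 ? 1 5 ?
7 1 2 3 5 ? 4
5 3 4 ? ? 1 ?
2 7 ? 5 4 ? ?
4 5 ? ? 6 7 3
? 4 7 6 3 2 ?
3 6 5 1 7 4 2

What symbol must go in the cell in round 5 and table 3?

Round 5 already has {5, 3, 6, 7, 4} and table 3 already has {5, 3, 7, 2, 4}, so round 5, table 3 must be 1.

1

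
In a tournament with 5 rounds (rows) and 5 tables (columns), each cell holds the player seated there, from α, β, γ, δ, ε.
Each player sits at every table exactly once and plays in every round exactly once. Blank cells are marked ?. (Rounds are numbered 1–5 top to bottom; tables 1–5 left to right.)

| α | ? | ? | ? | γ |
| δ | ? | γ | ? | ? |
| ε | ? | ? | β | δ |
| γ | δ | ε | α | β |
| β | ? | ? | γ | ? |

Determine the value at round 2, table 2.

Round 2, table 4: round 2 has {γ, δ} and table 4 has {α, β, γ}, leaving only ε.
Round 1, table 4: round 1 has {α, γ} and table 4 has {α, β, γ, ε}, leaving only δ.
Round 1, table 3: round 1 has {α, γ, δ} and table 3 has {γ, ε}, leaving only β.
Round 1, table 2: round 1 has {α, β, γ, δ} and table 2 has {δ}, leaving only ε.
Round 2, table 5: round 2 has {γ, δ, ε} and table 5 has {β, γ, δ}, leaving only α.
Round 2 already has {α, γ, δ, ε} and table 2 already has {δ, ε}, so round 2, table 2 must be β.

β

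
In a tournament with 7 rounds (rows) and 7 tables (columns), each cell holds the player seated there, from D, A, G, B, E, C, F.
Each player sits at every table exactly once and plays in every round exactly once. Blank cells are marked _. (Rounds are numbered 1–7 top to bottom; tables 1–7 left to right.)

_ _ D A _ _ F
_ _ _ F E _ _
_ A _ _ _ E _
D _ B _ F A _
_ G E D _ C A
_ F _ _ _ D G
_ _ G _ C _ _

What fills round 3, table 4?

Round 5, table 5: round 5 has {D, A, G, E, C} and table 5 has {E, C, F}, leaving only B.
Round 1, table 5: round 1 has {D, A, F} and table 5 has {B, E, C, F}, leaving only G.
Round 1, table 6: round 1 has {D, A, G, F} and table 6 has {D, A, E, C}, leaving only B.
Round 2, table 6: round 2 has {E, F} and table 6 has {D, A, B, E, C}, leaving only G.
Round 3, table 5: round 3 has {A, E} and table 5 has {G, B, E, C, F}, leaving only D.
Round 5, table 1: round 5 has {D, A, G, B, E, C} and table 1 has {D}, leaving only F.
Round 6, table 5: round 6 has {D, G, F} and table 5 has {D, G, B, E, C, F}, leaving only A.
Round 6, table 3: round 6 has {D, A, G, F} and table 3 has {D, G, B, E}, leaving only C.
Round 2, table 3: round 2 has {G, E, F} and table 3 has {D, G, B, E, C}, leaving only A.
Round 3, table 3: round 3 has {D, A, E} and table 3 has {D, A, G, B, E, C}, leaving only F.
Round 7, table 6: round 7 has {G, C} and table 6 has {D, A, G, B, E, C}, leaving only F.
Round 3, table 4 is narrowed to {G, B, C}.
If it were G, propagating the remaining blanks reaches a contradiction.
If it were B, then round 2, table 7 would be left with no valid symbol.
So round 3, table 4 must be C.

C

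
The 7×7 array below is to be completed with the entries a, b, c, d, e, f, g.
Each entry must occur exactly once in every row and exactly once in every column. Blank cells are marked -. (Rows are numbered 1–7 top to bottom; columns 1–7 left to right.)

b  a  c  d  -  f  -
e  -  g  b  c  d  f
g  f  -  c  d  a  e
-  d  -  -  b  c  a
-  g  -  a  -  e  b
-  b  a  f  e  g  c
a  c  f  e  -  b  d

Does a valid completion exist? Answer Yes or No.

Row 2, column 2: row 2 together with column 2 already contain {a, b, c, d, e, f, g} — every symbol — so nothing can go there. The grid has no valid completion.

No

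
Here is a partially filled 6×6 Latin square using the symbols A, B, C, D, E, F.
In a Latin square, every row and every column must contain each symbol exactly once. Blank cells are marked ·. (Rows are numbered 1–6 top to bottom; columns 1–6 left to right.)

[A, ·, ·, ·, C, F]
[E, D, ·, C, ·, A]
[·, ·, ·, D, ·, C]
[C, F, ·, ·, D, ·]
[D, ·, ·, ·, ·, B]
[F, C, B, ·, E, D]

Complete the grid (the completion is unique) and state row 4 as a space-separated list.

Row 4, column 6: row 4 has {C, D, F} and column 6 has {A, B, C, D, F}, leaving only E.
Row 4, column 3: row 4 has {C, D, E, F} and column 3 has {B}, leaving only A.
Row 4, column 4: row 4 has {A, C, D, E, F} and column 4 has {C, D}, leaving only B.
So row 4 reads: C F A B D E.

C F A B D E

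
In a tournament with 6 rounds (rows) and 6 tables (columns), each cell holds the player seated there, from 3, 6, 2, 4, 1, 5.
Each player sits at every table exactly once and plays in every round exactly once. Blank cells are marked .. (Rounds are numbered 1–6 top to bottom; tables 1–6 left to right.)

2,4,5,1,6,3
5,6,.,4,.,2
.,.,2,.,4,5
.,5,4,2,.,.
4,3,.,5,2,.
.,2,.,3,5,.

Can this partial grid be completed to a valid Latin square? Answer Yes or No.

No round or table among the givens repeats a symbol, and propagating forced cells runs into no contradiction.
One valid completion exists (for instance, 2 4 5 1 6 3 / 5 6 3 4 1 2 / 3 1 2 6 4 5 / 6 5 4 2 3 1 / 4 3 1 5 2 6 / 1 2 6 3 5 4).

Yes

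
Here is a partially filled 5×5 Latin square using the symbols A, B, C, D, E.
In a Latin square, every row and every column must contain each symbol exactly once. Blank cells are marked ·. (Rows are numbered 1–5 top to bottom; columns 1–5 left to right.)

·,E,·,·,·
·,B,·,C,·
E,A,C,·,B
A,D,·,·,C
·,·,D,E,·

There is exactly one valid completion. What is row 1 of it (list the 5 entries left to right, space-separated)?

C E B A D

Row 2, column 1: row 2 has {B, C} and column 1 has {A, E}, leaving only D.
Row 3, column 4: row 3 has {A, B, C, E} and column 4 has {C, E}, leaving only D.
Row 4, column 4: row 4 has {A, C, D} and column 4 has {C, D, E}, leaving only B.
Row 1, column 4: row 1 has {E} and column 4 has {B, C, D, E}, leaving only A.
Row 1, column 3: row 1 has {A, E} and column 3 has {C, D}, leaving only B.
Row 1, column 1: row 1 has {A, B, E} and column 1 has {A, D, E}, leaving only C.
Row 1, column 5: row 1 has {A, B, C, E} and column 5 has {B, C}, leaving only D.
So row 1 reads: C E B A D.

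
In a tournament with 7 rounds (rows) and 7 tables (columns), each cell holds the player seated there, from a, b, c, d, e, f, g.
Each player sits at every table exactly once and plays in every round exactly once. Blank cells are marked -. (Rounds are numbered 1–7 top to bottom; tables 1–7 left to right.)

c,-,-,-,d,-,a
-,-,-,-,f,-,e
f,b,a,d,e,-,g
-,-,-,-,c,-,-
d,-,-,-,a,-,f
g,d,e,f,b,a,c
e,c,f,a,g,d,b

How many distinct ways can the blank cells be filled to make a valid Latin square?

Round 1, table 2: eliminating its round and table leaves {e, f, g}.
Round 1, table 3: eliminating its round and table leaves {b, g}.
Round 1, table 4: eliminating its round and table leaves {b, e, g}.
Round 1, table 6: eliminating its round and table leaves {b, e, f, g}.
Round 2, table 1: eliminating its round and table leaves {a, b}.
Round 2, table 2: eliminating its round and table leaves {a, g}.
Round 2, table 3: eliminating its round and table leaves {b, c, d, g}.
Round 2, table 4: eliminating its round and table leaves {b, c, g}.
Round 2, table 6: eliminating its round and table leaves {b, c, g}.
Round 3, table 6: eliminating its round and table leaves {c}.
Round 4, table 1: eliminating its round and table leaves {a, b}.
Round 4, table 2: eliminating its round and table leaves {a, e, f, g}.
Round 4, table 3: eliminating its round and table leaves {b, d, g}.
Round 4, table 4: eliminating its round and table leaves {b, e, g}.
Round 4, table 6: eliminating its round and table leaves {b, e, f, g}.
Round 4, table 7: eliminating its round and table leaves {d}.
Round 5, table 2: eliminating its round and table leaves {e, g}.
Round 5, table 3: eliminating its round and table leaves {b, c, g}.
Round 5, table 4: eliminating its round and table leaves {b, c, e, g}.
Round 5, table 6: eliminating its round and table leaves {b, c, e, g}.
Enumerating the assignments across these blanks that avoid any round or table repeat gives 9 completions.

9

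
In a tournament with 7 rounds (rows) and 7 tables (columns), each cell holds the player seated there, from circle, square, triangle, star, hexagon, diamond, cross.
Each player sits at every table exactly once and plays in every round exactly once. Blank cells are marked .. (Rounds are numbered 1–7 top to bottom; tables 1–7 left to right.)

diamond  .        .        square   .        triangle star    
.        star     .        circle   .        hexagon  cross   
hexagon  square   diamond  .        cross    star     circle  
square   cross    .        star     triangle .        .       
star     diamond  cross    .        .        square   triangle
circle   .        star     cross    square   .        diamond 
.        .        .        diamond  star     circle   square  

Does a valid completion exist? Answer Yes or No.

No

Round 6, table 6: round 6 together with table 6 already contain {circle, square, triangle, star, hexagon, diamond, cross} — every symbol — so nothing can go there. The grid has no valid completion.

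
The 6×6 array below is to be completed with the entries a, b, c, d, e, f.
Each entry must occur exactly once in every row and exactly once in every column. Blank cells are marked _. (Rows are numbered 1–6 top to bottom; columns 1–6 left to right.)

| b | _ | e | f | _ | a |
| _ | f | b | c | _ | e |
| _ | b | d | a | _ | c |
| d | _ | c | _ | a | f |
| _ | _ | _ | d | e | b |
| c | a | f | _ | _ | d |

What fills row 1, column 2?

d

Row 2, column 1: row 2 has {b, c, e, f} and column 1 has {b, c, d}, leaving only a.
Row 2, column 5: row 2 has {a, b, c, e, f} and column 5 has {a, e}, leaving only d.
Row 1, column 5: row 1 has {a, b, e, f} and column 5 has {a, d, e}, leaving only c.
Row 1 already has {a, b, c, e, f} and column 2 already has {a, b, f}, so row 1, column 2 must be d.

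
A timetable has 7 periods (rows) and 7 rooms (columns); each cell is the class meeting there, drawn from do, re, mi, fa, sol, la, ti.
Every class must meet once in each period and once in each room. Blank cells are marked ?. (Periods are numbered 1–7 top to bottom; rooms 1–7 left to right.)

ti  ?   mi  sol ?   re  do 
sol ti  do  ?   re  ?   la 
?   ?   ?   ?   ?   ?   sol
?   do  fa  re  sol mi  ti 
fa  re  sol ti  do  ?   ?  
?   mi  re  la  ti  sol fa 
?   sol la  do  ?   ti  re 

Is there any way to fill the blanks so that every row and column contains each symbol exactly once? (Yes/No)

No period or room among the givens repeats a symbol, and propagating forced cells runs into no contradiction.
One valid completion exists (for instance, ti fa mi sol la re do / sol ti do mi re fa la / re la ti fa mi do sol / la do fa re sol mi ti / fa re sol ti do la mi / do mi re la ti sol fa / mi sol la do fa ti re).

Yes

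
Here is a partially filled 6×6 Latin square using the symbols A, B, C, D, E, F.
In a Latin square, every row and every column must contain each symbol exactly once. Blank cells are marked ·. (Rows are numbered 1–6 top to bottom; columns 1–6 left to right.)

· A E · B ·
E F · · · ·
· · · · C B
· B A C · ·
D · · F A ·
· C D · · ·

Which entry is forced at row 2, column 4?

Row 1, column 4: row 1 has {A, B, E} and column 4 has {C, F}, leaving only D.
Row 2, column 5: row 2 has {E, F} and column 5 has {A, B, C}, leaving only D.
Row 3, column 3: row 3 has {B, C} and column 3 has {A, D, E}, leaving only F.
Row 3, column 1: row 3 has {B, C, F} and column 1 has {D, E}, leaving only A.
Row 3, column 4: row 3 has {A, B, C, F} and column 4 has {C, D, F}, leaving only E.
Row 3, column 2: row 3 has {A, B, C, E, F} and column 2 has {A, B, C, F}, leaving only D.
Row 4, column 1: row 4 has {A, B, C} and column 1 has {A, D, E}, leaving only F.
Row 1, column 1: row 1 has {A, B, D, E} and column 1 has {A, D, E, F}, leaving only C.
Row 1, column 6: row 1 has {A, B, C, D, E} and column 6 has {B}, leaving only F.
Row 4, column 5: row 4 has {A, B, C, F} and column 5 has {A, B, C, D}, leaving only E.
Row 4, column 6: row 4 has {A, B, C, E, F} and column 6 has {B, F}, leaving only D.
Row 5, column 2: row 5 has {A, D, F} and column 2 has {A, B, C, D, F}, leaving only E.
Row 5, column 6: row 5 has {A, D, E, F} and column 6 has {B, D, F}, leaving only C.
Row 2, column 6: row 2 has {D, E, F} and column 6 has {B, C, D, F}, leaving only A.
Row 2 already has {A, D, E, F} and column 4 already has {C, D, E, F}, so row 2, column 4 must be B.

B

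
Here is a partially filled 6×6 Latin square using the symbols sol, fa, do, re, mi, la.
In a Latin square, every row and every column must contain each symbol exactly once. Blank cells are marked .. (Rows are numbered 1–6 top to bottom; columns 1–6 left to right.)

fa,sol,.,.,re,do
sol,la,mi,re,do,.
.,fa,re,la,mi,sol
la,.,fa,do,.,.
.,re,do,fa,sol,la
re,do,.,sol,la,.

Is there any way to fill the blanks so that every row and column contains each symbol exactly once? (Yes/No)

Row 4, column 5: row 4 together with column 5 already contain {sol, fa, do, re, mi, la} — every symbol — so nothing can go there. The grid has no valid completion.

No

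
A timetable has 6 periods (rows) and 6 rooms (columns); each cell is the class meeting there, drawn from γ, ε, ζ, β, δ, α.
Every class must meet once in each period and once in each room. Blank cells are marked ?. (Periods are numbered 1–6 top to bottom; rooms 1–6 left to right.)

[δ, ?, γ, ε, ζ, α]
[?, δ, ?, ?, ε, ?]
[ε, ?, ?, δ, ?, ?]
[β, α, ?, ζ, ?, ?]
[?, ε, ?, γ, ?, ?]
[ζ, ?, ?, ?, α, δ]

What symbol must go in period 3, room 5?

β

Period 1, room 2: period 1 has {γ, ε, ζ, δ, α} and room 2 has {ε, δ, α}, leaving only β.
Period 5, room 1: period 5 has {γ, ε} and room 1 has {ε, ζ, β, δ}, leaving only α.
Period 2, room 1: period 2 has {ε, δ} and room 1 has {ε, ζ, β, δ, α}, leaving only γ.
Period 6, room 2: period 6 has {ζ, δ, α} and room 2 has {ε, β, δ, α}, leaving only γ.
Period 3, room 2: period 3 has {ε, δ} and room 2 has {γ, ε, β, δ, α}, leaving only ζ.
Period 6, room 4: period 6 has {γ, ζ, δ, α} and room 4 has {γ, ε, ζ, δ}, leaving only β.
Period 2, room 4: period 2 has {γ, ε, δ} and room 4 has {γ, ε, ζ, β, δ}, leaving only α.
Period 6, room 3: period 6 has {γ, ζ, β, δ, α} and room 3 has {γ}, leaving only ε.
Period 4, room 3: period 4 has {ζ, β, α} and room 3 has {γ, ε}, leaving only δ.
Period 4, room 5: period 4 has {ζ, β, δ, α} and room 5 has {ε, ζ, α}, leaving only γ.
Period 3 already has {ε, ζ, δ} and room 5 already has {γ, ε, ζ, α}, so period 3, room 5 must be β.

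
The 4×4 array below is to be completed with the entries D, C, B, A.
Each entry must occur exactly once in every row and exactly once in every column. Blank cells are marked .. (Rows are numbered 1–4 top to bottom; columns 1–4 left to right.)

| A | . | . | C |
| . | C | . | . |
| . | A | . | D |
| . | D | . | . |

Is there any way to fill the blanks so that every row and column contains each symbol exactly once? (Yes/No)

No row or column among the givens repeats a symbol, and propagating forced cells runs into no contradiction.
One valid completion exists (for instance, A B D C / D C B A / B A C D / C D A B).

Yes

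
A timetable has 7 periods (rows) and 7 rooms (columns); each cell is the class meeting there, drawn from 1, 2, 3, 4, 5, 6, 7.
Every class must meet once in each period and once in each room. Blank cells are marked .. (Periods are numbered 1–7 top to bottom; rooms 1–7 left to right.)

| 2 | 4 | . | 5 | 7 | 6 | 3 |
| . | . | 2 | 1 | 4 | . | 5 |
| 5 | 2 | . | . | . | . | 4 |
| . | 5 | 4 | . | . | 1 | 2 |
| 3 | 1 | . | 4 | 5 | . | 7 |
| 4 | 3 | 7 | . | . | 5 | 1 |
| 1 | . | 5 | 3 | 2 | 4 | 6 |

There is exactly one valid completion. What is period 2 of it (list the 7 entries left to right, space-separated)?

Period 1, room 3: period 1 has {2, 3, 4, 5, 6, 7} and room 3 has {2, 4, 5, 7}, leaving only 1.
Period 5, room 3: period 5 has {1, 3, 4, 5, 7} and room 3 has {1, 2, 4, 5, 7}, leaving only 6.
Period 3, room 3: period 3 has {2, 4, 5} and room 3 has {1, 2, 4, 5, 6, 7}, leaving only 3.
Period 3, room 6: period 3 has {2, 3, 4, 5} and room 6 has {1, 4, 5, 6}, leaving only 7.
Period 2, room 6: period 2 has {1, 2, 4, 5} and room 6 has {1, 4, 5, 6, 7}, leaving only 3.
Period 3, room 4: period 3 has {2, 3, 4, 5, 7} and room 4 has {1, 3, 4, 5}, leaving only 6.
Period 3, room 5: period 3 has {2, 3, 4, 5, 6, 7} and room 5 has {2, 4, 5, 7}, leaving only 1.
Period 4, room 4: period 4 has {1, 2, 4, 5} and room 4 has {1, 3, 4, 5, 6}, leaving only 7.
Period 4, room 1: period 4 has {1, 2, 4, 5, 7} and room 1 has {1, 2, 3, 4, 5}, leaving only 6.
Period 2, room 1: period 2 has {1, 2, 3, 4, 5} and room 1 has {1, 2, 3, 4, 5, 6}, leaving only 7.
Period 2, room 2: period 2 has {1, 2, 3, 4, 5, 7} and room 2 has {1, 2, 3, 4, 5}, leaving only 6.
So period 2 reads: 7 6 2 1 4 3 5.

7 6 2 1 4 3 5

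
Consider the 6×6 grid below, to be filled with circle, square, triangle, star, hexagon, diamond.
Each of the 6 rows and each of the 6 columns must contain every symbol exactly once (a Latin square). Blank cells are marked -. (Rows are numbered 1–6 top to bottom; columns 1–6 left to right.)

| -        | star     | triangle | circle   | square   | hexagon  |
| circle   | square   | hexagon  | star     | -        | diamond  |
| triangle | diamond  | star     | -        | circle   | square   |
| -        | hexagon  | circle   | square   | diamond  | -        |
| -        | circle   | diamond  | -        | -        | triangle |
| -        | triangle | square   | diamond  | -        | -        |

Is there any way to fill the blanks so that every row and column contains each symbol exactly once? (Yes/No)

Row 1, column 1: row 1 has {circle, square, triangle, star, hexagon} and column 1 has {circle, triangle}, so it must be diamond.
Row 2, column 5: row 2 has {circle, square, star, hexagon, diamond} and column 5 has {circle, square, diamond}, so it must be triangle.
Row 3, column 4: row 3 has {circle, square, triangle, star, diamond} and column 4 has {circle, square, star, diamond}, so it must be hexagon.
Now row 5, column 4: row 5 together with column 4 already contain {circle, square, triangle, star, hexagon, diamond} — every symbol — so nothing can go there. The grid has no valid completion.

No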